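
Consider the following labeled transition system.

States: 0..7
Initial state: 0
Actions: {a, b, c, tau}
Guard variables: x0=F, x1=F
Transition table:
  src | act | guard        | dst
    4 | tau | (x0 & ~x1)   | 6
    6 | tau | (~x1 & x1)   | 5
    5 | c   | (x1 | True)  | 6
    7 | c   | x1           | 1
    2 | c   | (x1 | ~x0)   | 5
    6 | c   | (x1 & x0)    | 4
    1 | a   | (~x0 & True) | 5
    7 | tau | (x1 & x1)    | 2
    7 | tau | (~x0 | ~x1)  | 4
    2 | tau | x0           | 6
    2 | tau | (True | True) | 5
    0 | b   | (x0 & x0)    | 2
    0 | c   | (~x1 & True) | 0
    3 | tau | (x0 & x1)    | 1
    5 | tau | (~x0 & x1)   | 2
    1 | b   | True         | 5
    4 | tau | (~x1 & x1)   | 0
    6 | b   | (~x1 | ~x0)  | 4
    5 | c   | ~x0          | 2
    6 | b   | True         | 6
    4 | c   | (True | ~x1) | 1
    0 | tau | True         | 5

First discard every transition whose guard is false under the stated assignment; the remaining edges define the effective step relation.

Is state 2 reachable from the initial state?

12 transition(s) survive guard evaluation.
L0 = {0}
L1 = {5}  total {0,5}
L2 = {2,6}  total {0,2,5,6}
L3 = {4}  total {0,2,4,5,6}
L4 = {1}  total {0,1,2,4,5,6}
Reachable = {0,1,2,4,5,6}
trace reaching 2: tau·c

Answer: REACHABLE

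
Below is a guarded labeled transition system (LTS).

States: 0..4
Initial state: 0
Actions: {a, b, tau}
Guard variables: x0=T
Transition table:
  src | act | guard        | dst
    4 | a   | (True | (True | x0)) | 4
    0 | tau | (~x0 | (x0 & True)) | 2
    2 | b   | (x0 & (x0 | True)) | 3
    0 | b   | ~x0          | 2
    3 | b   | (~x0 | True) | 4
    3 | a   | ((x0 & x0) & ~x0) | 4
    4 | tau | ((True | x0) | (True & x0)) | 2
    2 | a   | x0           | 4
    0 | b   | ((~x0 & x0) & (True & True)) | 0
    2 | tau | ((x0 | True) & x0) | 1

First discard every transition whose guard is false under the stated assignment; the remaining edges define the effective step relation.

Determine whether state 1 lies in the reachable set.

Answer: REACHABLE

Working:
After dropping false guards: 7 live edges.
L0 = {0}
L1 = {2}  now seen {0,2}
L2 = {1,3,4}  now seen {0,1,2,3,4}
R = {0,1,2,3,4}
trace reaching 1: tau·tau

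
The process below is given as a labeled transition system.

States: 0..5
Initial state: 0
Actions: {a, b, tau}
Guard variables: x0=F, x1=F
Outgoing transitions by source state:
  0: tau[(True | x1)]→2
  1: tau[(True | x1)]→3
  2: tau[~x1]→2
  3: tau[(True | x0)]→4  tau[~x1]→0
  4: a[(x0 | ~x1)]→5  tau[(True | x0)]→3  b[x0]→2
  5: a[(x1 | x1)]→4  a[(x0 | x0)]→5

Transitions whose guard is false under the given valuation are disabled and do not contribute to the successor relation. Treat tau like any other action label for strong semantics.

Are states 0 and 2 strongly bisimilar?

Bisimulation quotient by refinement:
  round 0: {{0,1,2,3,4,5}}
  round 1: {{0,1,2,3},{4},{5}}
  round 2: {{0,1,2},{3},{4},{5}}
  round 3: {{0,2},{1},{3},{4},{5}}
Fixed point at round 4; 5 class(es).
class of 0: {0,2}; class of 2: {0,2}

Answer: BISIMILAR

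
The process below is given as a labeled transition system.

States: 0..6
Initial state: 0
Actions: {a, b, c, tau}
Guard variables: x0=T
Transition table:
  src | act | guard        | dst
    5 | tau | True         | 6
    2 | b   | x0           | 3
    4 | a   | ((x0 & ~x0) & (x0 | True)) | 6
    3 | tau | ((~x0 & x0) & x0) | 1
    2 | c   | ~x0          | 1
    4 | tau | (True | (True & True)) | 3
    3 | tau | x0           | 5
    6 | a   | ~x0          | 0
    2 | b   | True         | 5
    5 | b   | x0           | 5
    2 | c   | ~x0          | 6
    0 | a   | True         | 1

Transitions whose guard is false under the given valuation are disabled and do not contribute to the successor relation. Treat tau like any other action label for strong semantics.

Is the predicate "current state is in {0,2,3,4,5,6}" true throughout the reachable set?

Safe = {0,2,3,4,5,6}
R = {0,1}
  0: safe
  1: VIOLATES
witness against invariant: a → 1

Answer: INVARIANT VIOLATED at state 1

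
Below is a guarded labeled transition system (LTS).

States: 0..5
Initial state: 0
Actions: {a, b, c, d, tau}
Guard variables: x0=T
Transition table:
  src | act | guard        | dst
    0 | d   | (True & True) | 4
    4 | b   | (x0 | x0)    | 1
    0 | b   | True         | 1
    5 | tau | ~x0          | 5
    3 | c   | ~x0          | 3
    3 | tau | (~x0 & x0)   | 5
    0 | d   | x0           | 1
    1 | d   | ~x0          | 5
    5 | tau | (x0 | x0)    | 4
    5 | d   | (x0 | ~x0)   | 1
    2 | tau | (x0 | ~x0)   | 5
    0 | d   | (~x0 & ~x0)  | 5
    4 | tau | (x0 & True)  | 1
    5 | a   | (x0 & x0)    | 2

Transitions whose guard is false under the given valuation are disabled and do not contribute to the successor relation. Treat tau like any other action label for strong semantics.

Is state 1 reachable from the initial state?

Answer: REACHABLE

Trace:
9 transition(s) survive guard evaluation.
L0 = {0}
L1 = {1,4}  now seen {0,1,4}
R = {0,1,4}
witness 1: d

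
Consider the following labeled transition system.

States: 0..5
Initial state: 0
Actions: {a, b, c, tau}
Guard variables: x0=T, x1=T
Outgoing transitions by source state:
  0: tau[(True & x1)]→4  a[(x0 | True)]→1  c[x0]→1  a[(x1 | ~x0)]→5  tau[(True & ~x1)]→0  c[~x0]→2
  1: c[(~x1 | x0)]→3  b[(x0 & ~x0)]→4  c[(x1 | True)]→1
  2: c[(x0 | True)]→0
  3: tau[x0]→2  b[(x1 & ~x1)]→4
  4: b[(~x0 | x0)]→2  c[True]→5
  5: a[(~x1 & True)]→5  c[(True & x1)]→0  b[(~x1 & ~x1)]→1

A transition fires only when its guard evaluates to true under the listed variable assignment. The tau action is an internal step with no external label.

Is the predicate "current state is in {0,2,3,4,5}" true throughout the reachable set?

Safe = {0,2,3,4,5}
Reachable = {0,1,2,3,4,5}
  0: safe
  1: outside
  2: safe
  3: safe
  4: safe
  5: safe
reach 1 via a — violates

Answer: INVARIANT VIOLATED at state 1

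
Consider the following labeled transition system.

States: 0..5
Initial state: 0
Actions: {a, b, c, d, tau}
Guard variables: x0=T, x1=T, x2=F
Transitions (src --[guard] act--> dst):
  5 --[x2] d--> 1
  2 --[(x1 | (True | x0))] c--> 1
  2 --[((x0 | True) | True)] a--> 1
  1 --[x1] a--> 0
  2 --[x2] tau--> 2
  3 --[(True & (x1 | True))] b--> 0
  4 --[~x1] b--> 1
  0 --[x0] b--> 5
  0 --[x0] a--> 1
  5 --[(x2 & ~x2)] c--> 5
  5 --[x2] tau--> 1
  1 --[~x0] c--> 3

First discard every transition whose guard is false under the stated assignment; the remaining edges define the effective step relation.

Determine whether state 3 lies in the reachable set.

6 transition(s) survive guard evaluation.
Layer 0: {0}
Layer 1: {1,5}  now seen {0,1,5}
Reachable = {0,1,5}

Answer: UNREACHABLE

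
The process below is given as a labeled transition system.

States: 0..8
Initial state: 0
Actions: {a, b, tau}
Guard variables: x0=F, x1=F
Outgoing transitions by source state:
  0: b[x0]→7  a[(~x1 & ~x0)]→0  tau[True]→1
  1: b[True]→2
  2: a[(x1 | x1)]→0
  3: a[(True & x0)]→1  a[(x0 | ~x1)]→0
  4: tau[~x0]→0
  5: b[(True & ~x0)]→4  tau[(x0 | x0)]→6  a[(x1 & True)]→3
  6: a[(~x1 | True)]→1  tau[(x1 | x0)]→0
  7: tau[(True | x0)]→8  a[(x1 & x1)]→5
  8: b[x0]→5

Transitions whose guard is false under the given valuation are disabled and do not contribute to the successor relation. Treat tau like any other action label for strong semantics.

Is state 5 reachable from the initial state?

Answer: UNREACHABLE

Trace:
8 transition(s) survive guard evaluation.
depth 0: {0}
depth 1: {1}  now seen {0,1}
depth 2: {2}  now seen {0,1,2}
Reach set: {0,1,2}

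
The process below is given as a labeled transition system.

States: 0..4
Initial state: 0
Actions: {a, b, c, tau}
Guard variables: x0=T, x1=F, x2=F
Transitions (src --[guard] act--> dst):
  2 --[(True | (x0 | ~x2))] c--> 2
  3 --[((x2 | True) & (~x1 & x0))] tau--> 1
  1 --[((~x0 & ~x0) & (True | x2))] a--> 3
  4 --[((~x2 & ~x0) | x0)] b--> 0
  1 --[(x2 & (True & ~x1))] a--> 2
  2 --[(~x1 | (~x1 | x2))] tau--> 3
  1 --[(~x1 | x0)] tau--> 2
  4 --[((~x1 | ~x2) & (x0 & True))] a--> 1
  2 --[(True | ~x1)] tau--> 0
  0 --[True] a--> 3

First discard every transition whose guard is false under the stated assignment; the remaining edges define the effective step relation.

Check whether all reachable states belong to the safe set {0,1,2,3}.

Safe = {0,1,2,3}
R = {0,1,2,3}
  0: ok
  1: ok
  2: ok
  3: ok

Answer: INVARIANT HOLDS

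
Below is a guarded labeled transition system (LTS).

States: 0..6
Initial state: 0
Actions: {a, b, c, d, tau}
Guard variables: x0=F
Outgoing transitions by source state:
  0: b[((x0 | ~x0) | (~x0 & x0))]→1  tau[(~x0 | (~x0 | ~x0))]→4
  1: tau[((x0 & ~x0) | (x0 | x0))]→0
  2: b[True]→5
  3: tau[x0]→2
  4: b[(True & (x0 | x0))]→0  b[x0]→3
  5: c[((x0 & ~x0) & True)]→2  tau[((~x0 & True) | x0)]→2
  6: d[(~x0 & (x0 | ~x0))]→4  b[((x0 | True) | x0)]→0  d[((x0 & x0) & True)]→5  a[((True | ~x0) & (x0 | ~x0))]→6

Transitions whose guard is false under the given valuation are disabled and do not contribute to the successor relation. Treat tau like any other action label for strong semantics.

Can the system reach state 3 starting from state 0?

7 transition(s) survive guard evaluation.
L0 = {0}
L1 = {1,4}  total {0,1,4}
Reach set: {0,1,4}

Answer: UNREACHABLE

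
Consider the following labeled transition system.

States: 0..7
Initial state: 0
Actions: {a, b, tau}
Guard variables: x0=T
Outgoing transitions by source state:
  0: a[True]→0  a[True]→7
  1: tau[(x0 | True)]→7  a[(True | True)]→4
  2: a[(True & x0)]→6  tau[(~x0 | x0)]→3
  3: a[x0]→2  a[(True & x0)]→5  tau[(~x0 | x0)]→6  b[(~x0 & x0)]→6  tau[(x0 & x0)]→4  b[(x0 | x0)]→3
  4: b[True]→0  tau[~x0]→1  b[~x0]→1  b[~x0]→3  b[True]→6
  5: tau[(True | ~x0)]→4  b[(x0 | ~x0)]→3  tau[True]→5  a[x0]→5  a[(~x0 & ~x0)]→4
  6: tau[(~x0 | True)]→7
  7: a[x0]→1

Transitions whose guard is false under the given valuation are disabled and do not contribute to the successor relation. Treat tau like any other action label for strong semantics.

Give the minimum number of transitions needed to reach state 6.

Answer: 4

Working:
BFS to 6:
  L0 = {0}
  L1 = {7}
  L2 = {1}
  L3 = {4}
  L4 = {6}
6 enters at depth 4; path a·a·a·b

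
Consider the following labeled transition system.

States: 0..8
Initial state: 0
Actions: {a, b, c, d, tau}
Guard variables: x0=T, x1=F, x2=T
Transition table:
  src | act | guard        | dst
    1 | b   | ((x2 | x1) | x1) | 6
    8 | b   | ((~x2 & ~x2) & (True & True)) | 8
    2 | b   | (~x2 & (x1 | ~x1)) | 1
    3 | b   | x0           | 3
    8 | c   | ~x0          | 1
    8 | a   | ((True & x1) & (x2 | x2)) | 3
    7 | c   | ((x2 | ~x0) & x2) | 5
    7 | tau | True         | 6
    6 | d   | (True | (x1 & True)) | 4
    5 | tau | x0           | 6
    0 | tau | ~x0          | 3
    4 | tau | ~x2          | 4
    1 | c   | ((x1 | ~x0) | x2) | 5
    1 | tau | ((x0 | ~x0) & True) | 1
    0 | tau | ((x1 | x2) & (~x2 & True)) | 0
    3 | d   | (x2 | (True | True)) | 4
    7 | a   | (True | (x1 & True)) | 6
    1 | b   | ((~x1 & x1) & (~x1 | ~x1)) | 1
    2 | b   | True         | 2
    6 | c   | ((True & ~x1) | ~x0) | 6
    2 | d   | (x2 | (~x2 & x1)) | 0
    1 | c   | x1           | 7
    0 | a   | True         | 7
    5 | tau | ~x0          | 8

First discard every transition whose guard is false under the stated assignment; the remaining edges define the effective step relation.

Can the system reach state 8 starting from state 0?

After dropping false guards: 14 live edges.
Layer 0: {0}
Layer 1: {7}  now seen {0,7}
Layer 2: {5,6}  now seen {0,5,6,7}
Layer 3: {4}  now seen {0,4,5,6,7}
R = {0,4,5,6,7}

Answer: UNREACHABLE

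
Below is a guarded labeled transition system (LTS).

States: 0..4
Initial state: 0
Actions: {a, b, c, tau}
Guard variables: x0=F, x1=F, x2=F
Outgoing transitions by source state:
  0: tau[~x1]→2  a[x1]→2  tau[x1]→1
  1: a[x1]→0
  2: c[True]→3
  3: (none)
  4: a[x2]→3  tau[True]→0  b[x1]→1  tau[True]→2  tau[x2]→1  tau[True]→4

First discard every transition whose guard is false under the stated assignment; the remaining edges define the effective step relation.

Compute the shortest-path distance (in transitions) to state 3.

Answer: 2

Analysis:
Breadth-first toward 3:
  Layer 0: {0}
  Layer 1: {2}
  Layer 2: {3}
3 enters at depth 2; path tau·c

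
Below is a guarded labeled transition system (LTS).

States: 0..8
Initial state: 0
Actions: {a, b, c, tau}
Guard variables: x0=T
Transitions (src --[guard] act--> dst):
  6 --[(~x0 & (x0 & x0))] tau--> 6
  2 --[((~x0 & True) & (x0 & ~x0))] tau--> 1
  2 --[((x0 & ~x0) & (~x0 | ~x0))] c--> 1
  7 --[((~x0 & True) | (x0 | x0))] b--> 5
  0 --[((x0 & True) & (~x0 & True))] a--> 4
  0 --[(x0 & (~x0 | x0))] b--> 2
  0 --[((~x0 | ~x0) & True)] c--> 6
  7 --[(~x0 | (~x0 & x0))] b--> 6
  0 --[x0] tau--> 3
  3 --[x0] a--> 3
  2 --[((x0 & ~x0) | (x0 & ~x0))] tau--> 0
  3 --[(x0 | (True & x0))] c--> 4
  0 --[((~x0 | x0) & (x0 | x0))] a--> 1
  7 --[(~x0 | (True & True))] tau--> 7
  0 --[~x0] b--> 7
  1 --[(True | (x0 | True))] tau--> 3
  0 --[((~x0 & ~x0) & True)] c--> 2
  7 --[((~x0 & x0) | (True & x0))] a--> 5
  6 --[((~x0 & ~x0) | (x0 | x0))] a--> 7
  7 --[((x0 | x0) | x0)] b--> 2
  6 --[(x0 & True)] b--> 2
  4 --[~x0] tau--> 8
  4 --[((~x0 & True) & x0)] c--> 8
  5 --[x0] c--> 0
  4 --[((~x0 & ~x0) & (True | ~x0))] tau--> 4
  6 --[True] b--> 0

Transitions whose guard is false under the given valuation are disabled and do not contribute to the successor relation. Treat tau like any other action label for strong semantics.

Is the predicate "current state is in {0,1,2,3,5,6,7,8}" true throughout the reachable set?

Safe = {0,1,2,3,5,6,7,8}
Reachable = {0,1,2,3,4}
  0: ✓
  1: ✓
  2: ✓
  3: ✓
  4: VIOLATES
witness against invariant: tau·c → 4

Answer: INVARIANT VIOLATED at state 4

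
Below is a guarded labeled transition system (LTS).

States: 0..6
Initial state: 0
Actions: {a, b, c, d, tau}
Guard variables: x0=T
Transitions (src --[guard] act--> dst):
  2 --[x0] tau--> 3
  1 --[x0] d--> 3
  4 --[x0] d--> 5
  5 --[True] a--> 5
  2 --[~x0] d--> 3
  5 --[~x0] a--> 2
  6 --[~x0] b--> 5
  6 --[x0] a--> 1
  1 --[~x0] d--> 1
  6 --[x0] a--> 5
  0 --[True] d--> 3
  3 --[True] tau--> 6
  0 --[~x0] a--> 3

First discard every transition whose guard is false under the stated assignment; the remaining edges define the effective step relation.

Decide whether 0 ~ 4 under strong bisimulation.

Answer: NOT BISIMILAR

Working:
Refine partition for ~:
  π0 = {{0,1,2,3,4,5,6}}
  π1 = {{0,1,4},{2,3},{5,6}}
  π2 = {{0,1},{2},{3},{4},{5},{6}}
Fixed point at round 3; 6 class(es).
class of 0: {0,1}; class of 4: {4}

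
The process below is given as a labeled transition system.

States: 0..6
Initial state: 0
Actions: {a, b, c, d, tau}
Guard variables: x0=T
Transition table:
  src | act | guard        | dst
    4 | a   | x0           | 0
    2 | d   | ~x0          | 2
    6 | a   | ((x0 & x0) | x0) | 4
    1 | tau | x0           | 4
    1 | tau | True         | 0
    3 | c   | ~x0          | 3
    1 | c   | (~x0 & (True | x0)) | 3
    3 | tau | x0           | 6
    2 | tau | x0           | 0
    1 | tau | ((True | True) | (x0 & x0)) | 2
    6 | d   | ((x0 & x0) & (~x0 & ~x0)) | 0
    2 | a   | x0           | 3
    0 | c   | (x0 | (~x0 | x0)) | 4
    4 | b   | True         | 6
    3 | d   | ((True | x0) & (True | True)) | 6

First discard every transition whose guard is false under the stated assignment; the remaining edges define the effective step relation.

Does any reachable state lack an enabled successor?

Answer: DEADLOCK-FREE

Analysis:
Reachable = {0,4,6}
  0: c→4  [1 exit(s)]
  4: a→0  b→6  [2 exit(s)]
  6: a→4  [1 exit(s)]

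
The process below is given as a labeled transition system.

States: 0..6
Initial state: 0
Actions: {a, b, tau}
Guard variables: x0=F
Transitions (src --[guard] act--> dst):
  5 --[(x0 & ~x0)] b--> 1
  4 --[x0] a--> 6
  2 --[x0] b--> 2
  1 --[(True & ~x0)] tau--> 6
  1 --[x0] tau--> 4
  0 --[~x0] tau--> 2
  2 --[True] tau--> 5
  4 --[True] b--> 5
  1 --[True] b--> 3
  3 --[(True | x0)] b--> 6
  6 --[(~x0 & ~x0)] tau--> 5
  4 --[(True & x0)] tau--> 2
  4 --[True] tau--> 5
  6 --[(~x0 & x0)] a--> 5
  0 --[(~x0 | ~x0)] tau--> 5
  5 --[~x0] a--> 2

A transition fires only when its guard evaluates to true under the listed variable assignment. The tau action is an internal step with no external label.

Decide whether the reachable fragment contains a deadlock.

Reachable = {0,2,5}
  0: tau→2  tau→5  [deg 2]
  2: tau→5  [deg 1]
  5: a→2  [deg 1]

Answer: DEADLOCK-FREE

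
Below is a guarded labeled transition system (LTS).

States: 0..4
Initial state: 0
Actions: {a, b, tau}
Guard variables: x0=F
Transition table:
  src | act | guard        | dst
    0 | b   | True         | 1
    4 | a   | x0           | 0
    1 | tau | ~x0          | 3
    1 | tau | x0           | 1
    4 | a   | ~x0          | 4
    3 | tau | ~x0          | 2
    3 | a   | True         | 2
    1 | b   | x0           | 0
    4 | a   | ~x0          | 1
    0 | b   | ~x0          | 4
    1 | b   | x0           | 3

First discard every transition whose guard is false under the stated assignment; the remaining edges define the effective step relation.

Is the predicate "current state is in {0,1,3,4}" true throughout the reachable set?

Safe = {0,1,3,4}
Reachable = {0,1,2,3,4}
  0: safe
  1: safe
  2: ✗ unsafe
  3: safe
  4: safe
reach 2 via b·tau·tau — violates

Answer: INVARIANT VIOLATED at state 2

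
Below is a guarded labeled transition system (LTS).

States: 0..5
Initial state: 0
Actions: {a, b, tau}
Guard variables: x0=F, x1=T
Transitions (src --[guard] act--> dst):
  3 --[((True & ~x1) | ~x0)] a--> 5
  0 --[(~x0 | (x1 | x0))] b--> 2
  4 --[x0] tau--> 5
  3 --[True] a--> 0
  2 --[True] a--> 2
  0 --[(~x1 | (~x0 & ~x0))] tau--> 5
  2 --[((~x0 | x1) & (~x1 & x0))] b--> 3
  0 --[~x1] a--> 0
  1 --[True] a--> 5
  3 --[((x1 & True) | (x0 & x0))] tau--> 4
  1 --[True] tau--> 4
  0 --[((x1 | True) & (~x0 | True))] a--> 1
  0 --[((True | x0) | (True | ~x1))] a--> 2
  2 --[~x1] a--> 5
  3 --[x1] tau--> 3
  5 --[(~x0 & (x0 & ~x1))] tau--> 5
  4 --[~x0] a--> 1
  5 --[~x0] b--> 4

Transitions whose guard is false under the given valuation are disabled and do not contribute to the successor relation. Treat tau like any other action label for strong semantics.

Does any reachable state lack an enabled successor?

R = {0,1,2,4,5}
  0: a→1  a→2  b→2  tau→5  [4 out]
  1: a→5  tau→4  [2 out]
  2: a→2  [1 out]
  4: a→1  [1 out]
  5: b→4  [1 out]

Answer: DEADLOCK-FREE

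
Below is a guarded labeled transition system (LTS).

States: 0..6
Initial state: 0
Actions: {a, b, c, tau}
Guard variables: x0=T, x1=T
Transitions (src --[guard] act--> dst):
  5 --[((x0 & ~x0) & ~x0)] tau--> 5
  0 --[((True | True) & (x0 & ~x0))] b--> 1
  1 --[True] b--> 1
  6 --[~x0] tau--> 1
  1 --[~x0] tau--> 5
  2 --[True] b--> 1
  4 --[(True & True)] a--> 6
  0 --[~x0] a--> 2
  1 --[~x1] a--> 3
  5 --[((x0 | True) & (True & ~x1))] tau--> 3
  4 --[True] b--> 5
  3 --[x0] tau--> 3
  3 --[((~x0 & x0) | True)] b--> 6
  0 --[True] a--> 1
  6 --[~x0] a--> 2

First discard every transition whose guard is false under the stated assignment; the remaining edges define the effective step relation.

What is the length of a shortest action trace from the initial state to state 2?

Breadth-first toward 2:
  Layer 0: {0}
  Layer 1: {1}
2 never appears.

Answer: UNREACHABLE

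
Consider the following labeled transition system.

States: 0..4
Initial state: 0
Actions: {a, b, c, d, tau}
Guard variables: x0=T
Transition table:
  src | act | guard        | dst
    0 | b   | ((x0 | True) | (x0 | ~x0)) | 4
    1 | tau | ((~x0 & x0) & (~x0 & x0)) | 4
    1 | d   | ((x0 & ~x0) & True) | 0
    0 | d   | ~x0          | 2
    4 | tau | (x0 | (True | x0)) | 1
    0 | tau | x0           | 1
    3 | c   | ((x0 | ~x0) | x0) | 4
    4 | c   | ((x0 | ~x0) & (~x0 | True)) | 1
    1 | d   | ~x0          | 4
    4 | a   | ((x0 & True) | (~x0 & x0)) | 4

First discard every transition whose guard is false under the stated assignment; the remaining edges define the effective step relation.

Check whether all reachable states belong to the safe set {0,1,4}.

Safe = {0,1,4}
R = {0,1,4}
  0: safe
  1: safe
  4: safe

Answer: INVARIANT HOLDS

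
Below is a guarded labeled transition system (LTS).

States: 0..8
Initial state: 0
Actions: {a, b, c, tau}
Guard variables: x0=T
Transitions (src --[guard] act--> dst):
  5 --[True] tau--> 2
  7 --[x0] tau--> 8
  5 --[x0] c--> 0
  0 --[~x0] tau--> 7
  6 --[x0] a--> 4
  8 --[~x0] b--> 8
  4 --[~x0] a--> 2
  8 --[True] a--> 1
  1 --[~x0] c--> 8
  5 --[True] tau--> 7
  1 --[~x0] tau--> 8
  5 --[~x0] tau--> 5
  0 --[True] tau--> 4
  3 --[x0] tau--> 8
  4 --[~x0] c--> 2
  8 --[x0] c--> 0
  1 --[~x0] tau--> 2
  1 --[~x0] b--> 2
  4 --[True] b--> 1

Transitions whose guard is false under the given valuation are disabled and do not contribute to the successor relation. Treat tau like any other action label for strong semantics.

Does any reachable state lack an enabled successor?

Reachable = {0,1,4}
  0: tau→4  [1 out]
  1: ∅  [deadlock]
  4: b→1  [1 out]
witness 1: tau·b

Answer: DEADLOCK at state 1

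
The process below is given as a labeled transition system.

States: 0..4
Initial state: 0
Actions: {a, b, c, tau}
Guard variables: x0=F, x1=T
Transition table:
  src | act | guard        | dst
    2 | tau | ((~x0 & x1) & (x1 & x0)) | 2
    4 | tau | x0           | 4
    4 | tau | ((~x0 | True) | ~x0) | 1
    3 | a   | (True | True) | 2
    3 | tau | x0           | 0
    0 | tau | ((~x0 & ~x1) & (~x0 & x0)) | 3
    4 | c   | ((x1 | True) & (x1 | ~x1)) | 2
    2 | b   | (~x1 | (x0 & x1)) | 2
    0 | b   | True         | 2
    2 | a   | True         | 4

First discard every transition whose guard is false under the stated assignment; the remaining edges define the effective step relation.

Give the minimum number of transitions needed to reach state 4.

Answer: 2

Working:
BFS to 4:
  depth 0: {0}
  depth 1: {2}
  depth 2: {4}
first hit 4 at d=2 via b·a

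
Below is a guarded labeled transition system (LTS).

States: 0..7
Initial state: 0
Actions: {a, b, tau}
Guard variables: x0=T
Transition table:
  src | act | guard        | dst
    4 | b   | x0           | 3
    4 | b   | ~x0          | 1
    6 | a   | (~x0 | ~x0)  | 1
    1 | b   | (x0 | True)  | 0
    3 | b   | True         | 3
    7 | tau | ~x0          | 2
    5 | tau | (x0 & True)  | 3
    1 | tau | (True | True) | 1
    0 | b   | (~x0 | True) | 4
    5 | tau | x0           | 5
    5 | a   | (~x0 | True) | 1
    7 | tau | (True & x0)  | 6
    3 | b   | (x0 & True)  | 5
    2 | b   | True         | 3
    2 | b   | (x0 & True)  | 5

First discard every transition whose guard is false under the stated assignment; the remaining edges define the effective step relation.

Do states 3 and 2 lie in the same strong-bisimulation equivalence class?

Answer: BISIMILAR

Trace:
Bisimulation quotient by refinement:
  P[0] = {{0,1,2,3,4,5,6,7}}
  P[1] = {{0,2,3,4},{1},{5},{6},{7}}
  P[2] = {{0,4},{1},{2,3},{5},{6},{7}}
  P[3] = {{0},{1},{2,3},{4},{5},{6},{7}}
Fixed point at round 4; 7 class(es).
3∈{2,3}, 2∈{2,3}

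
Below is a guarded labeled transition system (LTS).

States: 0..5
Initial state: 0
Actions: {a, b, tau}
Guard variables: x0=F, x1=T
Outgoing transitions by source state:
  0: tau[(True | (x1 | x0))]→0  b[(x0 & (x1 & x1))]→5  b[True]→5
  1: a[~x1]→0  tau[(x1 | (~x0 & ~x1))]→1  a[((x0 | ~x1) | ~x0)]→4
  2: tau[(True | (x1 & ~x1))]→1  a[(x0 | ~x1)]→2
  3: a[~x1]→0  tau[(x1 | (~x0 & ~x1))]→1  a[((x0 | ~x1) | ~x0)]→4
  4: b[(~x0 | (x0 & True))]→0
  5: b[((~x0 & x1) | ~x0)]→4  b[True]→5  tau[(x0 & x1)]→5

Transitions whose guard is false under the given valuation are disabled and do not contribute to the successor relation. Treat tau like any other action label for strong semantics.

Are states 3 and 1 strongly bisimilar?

Refine partition for ~:
  π0 = {{0,1,2,3,4,5}}
  π1 = {{0},{1,3},{2},{4,5}}
  π2 = {{0},{1,3},{2},{4},{5}}
Fixed point at round 3; 5 class(es).
class of 3: {1,3}; class of 1: {1,3}

Answer: BISIMILAR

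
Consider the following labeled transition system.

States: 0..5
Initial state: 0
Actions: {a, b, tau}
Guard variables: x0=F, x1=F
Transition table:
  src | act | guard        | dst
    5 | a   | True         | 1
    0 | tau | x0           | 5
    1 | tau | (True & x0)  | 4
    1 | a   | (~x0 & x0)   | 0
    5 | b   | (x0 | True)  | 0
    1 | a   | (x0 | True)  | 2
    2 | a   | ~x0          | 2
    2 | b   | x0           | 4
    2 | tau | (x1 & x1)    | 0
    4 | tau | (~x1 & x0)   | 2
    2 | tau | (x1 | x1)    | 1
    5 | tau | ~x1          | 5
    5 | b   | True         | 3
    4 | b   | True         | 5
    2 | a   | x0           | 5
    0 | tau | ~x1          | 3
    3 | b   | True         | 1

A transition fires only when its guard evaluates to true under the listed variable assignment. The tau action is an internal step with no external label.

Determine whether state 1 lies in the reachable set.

Answer: REACHABLE

Working:
After dropping false guards: 9 live edges.
Layer 0: {0}
Layer 1: {3}  total {0,3}
Layer 2: {1}  total {0,1,3}
Layer 3: {2}  total {0,1,2,3}
Reachable = {0,1,2,3}
witness 1: tau·b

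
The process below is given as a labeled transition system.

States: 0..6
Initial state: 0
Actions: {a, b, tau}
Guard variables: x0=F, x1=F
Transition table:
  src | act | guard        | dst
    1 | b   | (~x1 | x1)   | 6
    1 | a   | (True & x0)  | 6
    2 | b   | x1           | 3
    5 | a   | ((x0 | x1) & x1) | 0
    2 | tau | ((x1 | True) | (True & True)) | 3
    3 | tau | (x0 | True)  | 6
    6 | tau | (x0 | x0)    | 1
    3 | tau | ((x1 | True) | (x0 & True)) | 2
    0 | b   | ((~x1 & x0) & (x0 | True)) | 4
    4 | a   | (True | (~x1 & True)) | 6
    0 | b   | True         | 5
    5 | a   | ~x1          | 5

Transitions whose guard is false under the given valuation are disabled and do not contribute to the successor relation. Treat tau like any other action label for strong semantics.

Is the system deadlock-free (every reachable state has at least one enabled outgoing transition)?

Answer: DEADLOCK-FREE

Analysis:
Reachable = {0,5}
  0: b→5  [1 exit(s)]
  5: a→5  [1 exit(s)]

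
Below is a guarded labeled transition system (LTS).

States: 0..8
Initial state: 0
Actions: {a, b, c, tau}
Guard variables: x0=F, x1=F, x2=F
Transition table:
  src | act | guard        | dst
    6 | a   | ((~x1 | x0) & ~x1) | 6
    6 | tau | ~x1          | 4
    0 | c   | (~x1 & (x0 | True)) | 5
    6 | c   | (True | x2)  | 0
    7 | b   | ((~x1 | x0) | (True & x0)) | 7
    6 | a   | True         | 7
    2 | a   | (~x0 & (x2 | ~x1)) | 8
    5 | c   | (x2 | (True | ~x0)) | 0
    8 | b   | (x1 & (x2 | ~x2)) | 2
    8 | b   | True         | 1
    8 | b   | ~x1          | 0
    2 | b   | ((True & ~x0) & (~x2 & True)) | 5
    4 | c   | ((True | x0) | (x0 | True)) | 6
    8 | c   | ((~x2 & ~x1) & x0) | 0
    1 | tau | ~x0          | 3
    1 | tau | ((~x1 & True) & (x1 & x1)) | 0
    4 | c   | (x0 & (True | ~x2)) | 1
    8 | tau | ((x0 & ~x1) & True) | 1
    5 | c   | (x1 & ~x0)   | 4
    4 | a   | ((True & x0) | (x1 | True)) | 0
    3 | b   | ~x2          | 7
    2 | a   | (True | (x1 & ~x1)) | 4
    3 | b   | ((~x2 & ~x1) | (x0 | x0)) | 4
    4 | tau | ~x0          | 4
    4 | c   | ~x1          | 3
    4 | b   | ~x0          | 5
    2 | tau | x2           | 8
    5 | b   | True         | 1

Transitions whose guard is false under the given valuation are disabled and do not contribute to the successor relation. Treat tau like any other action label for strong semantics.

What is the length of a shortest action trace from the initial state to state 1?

Layered search for 1:
  L0 = {0}
  L1 = {5}
  L2 = {1}
first hit 1 at d=2 via c·b

Answer: 2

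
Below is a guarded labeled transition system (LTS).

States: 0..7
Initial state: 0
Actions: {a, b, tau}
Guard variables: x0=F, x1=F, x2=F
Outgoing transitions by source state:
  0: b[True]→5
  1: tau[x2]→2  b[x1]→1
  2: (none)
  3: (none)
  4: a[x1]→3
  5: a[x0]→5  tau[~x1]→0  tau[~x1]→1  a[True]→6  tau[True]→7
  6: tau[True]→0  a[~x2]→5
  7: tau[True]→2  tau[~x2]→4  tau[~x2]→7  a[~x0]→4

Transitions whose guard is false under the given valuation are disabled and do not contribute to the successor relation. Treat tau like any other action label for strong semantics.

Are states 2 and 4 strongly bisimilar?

Bisimulation quotient by refinement:
  π0 = {{0,1,2,3,4,5,6,7}}
  π1 = {{0},{1,2,3,4},{5,6,7}}
  π2 = {{0},{1,2,3,4},{5},{6},{7}}
Fixed point at round 3; 5 class(es).
2∈{1,2,3,4}, 4∈{1,2,3,4}

Answer: BISIMILAR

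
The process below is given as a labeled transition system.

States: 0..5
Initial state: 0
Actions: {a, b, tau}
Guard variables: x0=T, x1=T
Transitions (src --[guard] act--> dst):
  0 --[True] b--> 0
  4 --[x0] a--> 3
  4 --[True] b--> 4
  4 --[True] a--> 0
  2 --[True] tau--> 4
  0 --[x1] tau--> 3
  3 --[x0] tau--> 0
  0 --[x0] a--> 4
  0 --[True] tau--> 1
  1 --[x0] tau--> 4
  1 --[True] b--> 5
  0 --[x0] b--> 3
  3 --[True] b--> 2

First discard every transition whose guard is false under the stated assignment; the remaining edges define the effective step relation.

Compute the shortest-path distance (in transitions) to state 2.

Answer: 2

Analysis:
Breadth-first toward 2:
  depth 0: {0}
  depth 1: {1,3,4}
  depth 2: {2,5}
first hit 2 at d=2 via b·b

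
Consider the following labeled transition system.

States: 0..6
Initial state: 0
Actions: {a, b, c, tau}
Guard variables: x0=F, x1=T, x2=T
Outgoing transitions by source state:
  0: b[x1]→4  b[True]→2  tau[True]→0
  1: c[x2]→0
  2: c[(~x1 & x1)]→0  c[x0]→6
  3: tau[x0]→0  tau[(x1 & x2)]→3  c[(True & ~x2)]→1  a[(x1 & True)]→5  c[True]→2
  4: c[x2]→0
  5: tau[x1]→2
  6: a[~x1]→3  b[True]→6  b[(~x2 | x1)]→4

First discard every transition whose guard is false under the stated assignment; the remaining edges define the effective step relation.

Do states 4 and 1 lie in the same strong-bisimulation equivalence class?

Refine partition for ~:
  π0 = {{0,1,2,3,4,5,6}}
  π1 = {{0},{1,4},{2},{3},{5},{6}}
stable after 2 split(s): 6 block(s)
class of 4: {1,4}; class of 1: {1,4}

Answer: BISIMILAR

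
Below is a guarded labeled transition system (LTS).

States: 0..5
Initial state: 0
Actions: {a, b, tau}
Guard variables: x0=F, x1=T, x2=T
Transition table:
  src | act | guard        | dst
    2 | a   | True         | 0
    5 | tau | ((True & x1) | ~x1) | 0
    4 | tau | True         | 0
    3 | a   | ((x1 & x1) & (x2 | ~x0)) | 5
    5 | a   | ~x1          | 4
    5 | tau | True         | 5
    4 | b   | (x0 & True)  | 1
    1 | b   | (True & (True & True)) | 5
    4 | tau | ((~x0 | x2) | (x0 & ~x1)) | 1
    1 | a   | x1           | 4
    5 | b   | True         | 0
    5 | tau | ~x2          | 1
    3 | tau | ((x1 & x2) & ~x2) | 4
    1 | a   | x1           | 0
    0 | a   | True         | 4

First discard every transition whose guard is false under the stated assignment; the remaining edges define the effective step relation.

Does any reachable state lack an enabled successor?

Answer: DEADLOCK-FREE

Analysis:
Reachable = {0,1,4,5}
  0: a→4  [deg 1]
  1: a→0  a→4  b→5  [deg 3]
  4: tau→0  tau→1  [deg 2]
  5: b→0  tau→0  tau→5  [deg 3]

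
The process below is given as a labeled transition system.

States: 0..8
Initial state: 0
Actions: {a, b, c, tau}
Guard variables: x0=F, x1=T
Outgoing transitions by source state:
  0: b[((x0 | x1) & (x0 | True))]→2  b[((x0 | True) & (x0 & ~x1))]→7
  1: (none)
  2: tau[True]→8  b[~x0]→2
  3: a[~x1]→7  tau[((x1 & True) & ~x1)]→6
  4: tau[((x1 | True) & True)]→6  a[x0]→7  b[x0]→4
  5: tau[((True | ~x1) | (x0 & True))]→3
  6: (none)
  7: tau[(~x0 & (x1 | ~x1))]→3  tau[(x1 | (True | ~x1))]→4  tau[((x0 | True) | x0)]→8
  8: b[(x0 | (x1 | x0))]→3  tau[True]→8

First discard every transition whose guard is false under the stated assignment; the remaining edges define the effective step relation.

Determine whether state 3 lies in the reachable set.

After dropping false guards: 10 live edges.
depth 0: {0}
depth 1: {2}  cumulative {0,2}
depth 2: {8}  cumulative {0,2,8}
depth 3: {3}  cumulative {0,2,3,8}
R = {0,2,3,8}
Path to 3: b·tau·b

Answer: REACHABLE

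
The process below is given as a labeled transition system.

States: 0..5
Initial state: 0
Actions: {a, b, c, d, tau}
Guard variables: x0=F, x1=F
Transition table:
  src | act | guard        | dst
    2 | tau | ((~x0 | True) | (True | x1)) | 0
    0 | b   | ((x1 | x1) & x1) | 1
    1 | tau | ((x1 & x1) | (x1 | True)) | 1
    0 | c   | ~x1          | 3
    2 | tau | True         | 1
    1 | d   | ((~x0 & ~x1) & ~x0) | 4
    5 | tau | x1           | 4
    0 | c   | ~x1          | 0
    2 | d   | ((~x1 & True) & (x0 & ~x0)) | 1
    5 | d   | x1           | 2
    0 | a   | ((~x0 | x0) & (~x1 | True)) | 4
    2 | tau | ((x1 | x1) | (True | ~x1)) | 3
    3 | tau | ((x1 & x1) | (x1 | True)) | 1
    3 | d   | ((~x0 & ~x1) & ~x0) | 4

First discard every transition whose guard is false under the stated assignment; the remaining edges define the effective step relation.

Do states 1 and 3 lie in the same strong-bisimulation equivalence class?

Refine partition for ~:
  P[0] = {{0,1,2,3,4,5}}
  P[1] = {{0},{1,3},{2},{4,5}}
4 equivalence class(es) (converged in 2)
[1]={1,3}  [3]={1,3}

Answer: BISIMILAR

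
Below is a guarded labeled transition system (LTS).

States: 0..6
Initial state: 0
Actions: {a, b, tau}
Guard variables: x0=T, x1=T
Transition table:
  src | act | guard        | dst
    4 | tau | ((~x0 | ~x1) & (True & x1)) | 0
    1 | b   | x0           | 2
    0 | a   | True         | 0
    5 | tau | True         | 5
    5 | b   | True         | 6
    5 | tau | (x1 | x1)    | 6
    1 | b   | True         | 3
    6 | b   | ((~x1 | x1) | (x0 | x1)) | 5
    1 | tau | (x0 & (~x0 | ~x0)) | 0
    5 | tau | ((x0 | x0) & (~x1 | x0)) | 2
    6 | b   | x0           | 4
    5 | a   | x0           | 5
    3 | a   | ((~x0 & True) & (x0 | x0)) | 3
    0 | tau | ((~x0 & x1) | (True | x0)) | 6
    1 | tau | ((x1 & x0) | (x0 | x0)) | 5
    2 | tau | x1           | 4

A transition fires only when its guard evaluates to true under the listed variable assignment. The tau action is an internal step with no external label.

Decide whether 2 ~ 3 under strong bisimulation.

Refine partition for ~:
  P[0] = {{0,1,2,3,4,5,6}}
  P[1] = {{0},{1},{2},{3,4},{5},{6}}
Fixed point at round 2; 6 class(es).
class of 2: {2}; class of 3: {3,4}

Answer: NOT BISIMILAR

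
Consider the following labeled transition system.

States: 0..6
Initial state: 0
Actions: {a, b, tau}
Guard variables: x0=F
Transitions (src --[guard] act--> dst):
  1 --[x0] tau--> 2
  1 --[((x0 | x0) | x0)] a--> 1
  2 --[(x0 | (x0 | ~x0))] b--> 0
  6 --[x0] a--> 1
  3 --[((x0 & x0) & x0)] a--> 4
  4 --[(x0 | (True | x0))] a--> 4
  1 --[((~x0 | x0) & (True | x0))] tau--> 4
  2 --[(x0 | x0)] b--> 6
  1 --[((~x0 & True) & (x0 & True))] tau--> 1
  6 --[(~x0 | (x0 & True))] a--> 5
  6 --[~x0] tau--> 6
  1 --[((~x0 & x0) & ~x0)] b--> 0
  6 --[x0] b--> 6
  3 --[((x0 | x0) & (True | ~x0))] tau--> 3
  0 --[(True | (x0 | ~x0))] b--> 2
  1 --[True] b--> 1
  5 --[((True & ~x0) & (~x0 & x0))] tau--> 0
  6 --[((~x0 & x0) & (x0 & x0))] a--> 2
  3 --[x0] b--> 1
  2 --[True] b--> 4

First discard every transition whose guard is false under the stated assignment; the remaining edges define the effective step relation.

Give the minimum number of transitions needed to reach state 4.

Answer: 2

Trace:
Breadth-first toward 4:
  L0 = {0}
  L1 = {2}
  L2 = {4}
first hit 4 at d=2 via b·b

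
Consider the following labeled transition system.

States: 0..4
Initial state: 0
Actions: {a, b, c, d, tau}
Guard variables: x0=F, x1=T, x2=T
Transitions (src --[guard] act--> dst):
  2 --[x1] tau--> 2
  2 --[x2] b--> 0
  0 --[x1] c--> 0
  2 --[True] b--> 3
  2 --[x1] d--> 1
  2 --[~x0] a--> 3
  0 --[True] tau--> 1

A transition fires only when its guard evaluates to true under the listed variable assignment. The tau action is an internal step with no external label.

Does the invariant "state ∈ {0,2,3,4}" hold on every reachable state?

Allowed set {0,2,3,4}
Reach set: {0,1}
  0: ✓
  1: outside
reach 1 via tau — violates

Answer: INVARIANT VIOLATED at state 1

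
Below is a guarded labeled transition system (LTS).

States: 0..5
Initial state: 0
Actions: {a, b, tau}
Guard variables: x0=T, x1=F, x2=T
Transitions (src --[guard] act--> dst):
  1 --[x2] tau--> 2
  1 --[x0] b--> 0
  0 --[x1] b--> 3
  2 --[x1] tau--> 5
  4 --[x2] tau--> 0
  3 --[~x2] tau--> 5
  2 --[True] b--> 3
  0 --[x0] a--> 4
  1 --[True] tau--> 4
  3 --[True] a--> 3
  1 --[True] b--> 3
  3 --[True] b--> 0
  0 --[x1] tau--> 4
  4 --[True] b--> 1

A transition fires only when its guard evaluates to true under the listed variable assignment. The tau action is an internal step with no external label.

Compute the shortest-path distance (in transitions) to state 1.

Answer: 2

Analysis:
Layered search for 1:
  Layer 0: {0}
  Layer 1: {4}
  Layer 2: {1}
1 enters at depth 2; path a·b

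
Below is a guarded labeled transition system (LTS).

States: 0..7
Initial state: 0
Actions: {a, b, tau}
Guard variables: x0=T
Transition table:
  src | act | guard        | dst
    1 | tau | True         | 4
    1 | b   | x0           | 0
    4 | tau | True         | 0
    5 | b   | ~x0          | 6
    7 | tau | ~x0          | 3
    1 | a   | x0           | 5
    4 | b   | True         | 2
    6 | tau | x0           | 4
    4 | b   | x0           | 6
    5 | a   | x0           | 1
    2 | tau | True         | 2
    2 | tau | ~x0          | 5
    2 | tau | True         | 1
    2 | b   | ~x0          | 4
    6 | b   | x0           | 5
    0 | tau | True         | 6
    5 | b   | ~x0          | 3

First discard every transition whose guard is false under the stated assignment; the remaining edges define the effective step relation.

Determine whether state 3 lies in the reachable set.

After dropping false guards: 12 live edges.
L0 = {0}
L1 = {6}  now seen {0,6}
L2 = {4,5}  now seen {0,4,5,6}
L3 = {1,2}  now seen {0,1,2,4,5,6}
Reach set: {0,1,2,4,5,6}

Answer: UNREACHABLE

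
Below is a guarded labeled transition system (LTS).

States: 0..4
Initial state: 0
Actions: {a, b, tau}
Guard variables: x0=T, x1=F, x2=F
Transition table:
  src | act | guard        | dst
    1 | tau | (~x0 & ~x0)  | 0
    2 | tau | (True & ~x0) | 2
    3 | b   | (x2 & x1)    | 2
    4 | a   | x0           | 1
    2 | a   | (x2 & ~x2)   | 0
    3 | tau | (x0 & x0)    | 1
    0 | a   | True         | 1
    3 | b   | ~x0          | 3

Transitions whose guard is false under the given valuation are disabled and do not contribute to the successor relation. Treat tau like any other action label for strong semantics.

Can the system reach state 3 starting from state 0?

Answer: UNREACHABLE

Analysis:
After dropping false guards: 3 live edges.
Layer 0: {0}
Layer 1: {1}  now seen {0,1}
Reach set: {0,1}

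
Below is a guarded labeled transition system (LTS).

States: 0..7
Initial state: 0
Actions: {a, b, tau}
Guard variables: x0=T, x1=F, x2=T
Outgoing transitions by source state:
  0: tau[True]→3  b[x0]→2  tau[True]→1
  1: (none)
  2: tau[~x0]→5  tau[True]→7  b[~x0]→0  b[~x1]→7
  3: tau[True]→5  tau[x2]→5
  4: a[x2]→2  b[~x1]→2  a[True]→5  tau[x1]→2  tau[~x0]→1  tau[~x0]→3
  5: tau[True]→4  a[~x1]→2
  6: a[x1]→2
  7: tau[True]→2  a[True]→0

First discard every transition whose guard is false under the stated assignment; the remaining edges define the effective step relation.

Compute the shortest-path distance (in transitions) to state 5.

Breadth-first toward 5:
  L0 = {0}
  L1 = {1,2,3}
  L2 = {5,7}
depth(5)=2, e.g. tau·tau

Answer: 2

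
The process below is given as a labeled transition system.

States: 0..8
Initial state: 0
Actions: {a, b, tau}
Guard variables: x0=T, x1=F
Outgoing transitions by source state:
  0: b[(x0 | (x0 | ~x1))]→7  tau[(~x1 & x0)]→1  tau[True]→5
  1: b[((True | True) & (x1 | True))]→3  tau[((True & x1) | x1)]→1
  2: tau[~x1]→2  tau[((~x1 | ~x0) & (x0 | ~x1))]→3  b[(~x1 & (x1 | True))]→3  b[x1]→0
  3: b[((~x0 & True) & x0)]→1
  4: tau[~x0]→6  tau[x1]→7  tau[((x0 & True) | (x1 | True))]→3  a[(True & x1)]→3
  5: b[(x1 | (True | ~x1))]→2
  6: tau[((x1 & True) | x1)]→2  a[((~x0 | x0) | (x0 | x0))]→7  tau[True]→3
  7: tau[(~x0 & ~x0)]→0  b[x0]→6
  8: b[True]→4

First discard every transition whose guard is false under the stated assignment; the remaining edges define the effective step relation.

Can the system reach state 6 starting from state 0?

Answer: REACHABLE

Working:
13 transition(s) survive guard evaluation.
Layer 0: {0}
Layer 1: {1,5,7}  now seen {0,1,5,7}
Layer 2: {2,3,6}  now seen {0,1,2,3,5,6,7}
Reach set: {0,1,2,3,5,6,7}
witness 6: b·b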